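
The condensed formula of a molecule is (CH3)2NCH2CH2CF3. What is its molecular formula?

Element totals:
  C: 5
  H: 10
  F: 3
  N: 1

C5H10F3N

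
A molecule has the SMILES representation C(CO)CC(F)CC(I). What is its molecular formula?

C6H12FIO

Atom tally by fragment:
  HOCH2CH2 → C:2 H:5 O:1
  CH2 → C:1 H:2
  CH(F) → C:1 H:1 F:1
  CH2 → C:1 H:2
  CH2I → C:1 H:2 I:1
Element totals:
  C: 6
  H: 12
  F: 1
  I: 1
  O: 1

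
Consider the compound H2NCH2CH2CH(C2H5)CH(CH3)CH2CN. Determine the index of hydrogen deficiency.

Atom tally by fragment:
  H2NCH2 → C:1 H:4 N:1
  CH2 → C:1 H:2
  CH(C2H5) → C:3 H:6
  CH(CH3) → C:2 H:4
  CH2CN → C:2 H:2 N:1
Element totals:
  C: 9
  H: 18
  N: 2
Molecular formula: C9H18N2.
DoU = (2C + 2 + N − H − X) / 2 = (2·9 + 2 + 2 − 18 − 0) / 2 = 2.

2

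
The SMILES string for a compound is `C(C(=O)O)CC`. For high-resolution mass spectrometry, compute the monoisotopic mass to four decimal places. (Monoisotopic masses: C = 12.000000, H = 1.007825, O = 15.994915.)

88.0524

Atom tally by fragment:
  HOOCCH2 → C:2 H:3 O:2
  CH2 → C:1 H:2
  CH3 → C:1 H:3
Element totals:
  C: 4
  H: 8
  O: 2
Molecular formula: C4H8O2.
  M = 4(12.0) + 8(1.007825) + 2(15.994915)
    = 48.000000 + 8.062600 + 31.989830 = 88.052430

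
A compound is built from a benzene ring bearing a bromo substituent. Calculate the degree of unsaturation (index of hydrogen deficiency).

4

Atom tally by fragment:
  benzene ring core → C:6 H:6
  (− 1 ring H displaced by substituents)
  + Br → Br:1
Element totals:
  C: 6
  H: 5
  Br: 1
Molecular formula: C6H5Br.
DoU = (2C + 2 + N − H − X) / 2 = (2·6 + 2 + 0 − 5 − 1) / 2 = 4.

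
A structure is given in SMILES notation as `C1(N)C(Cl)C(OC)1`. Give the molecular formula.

C4H8ClNO

Atom tally by fragment:
  cyclopropane ring core → C:3 H:6
  (− 3 ring H displaced by substituents)
  + NH2 → N:1 H:2
  + Cl → Cl:1
  + OCH3 → C:1 H:3 O:1
Element totals:
  C: 4
  H: 8
  Cl: 1
  N: 1
  O: 1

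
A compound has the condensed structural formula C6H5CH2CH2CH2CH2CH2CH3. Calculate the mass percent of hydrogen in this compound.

11.18%

Atom tally by fragment:
  C6H5CH2 → C:7 H:7
  CH2 → C:1 H:2
  CH2 → C:1 H:2
  CH2 → C:1 H:2
  CH2 → C:1 H:2
  CH3 → C:1 H:3
Element totals:
  C: 12
  H: 18
Molecular formula: C12H18.
Molar mass = 162.276 g/mol.
Mass from H: 18 × 1.008 = 18.144 g/mol.
%H = 18.144 / 162.276 × 100 = 11.18%.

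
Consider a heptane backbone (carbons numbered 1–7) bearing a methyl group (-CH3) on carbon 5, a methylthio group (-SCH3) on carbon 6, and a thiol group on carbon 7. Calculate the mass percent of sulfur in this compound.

Atom tally by fragment:
  CH3 → C:1 H:3
  CH2 → C:1 H:2
  CH2 → C:1 H:2
  CH2 → C:1 H:2
  CH(CH3) → C:2 H:4
  CH(SCH3) → C:2 H:4 S:1
  CH2SH → C:1 H:3 S:1
Element totals:
  C: 9
  H: 20
  S: 2
Molecular formula: C9H20S2.
Molar mass = 192.379 g/mol.
Mass from S: 2 × 32.06 = 64.120 g/mol.
%S = 64.120 / 192.379 × 100 = 33.33%.

33.33%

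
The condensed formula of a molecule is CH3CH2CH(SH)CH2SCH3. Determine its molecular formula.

Atom tally by fragment:
  CH3 → C:1 H:3
  CH2 → C:1 H:2
  CH(SH) → C:1 H:2 S:1
  CH2SCH3 → C:2 H:5 S:1
Element totals:
  C: 5
  H: 12
  S: 2

C5H12S2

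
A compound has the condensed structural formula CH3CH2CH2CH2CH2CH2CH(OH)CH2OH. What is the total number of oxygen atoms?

2

Atom tally by fragment:
  CH3 → C:1 H:3
  CH2 → C:1 H:2
  CH2 → C:1 H:2
  CH2 → C:1 H:2
  CH2 → C:1 H:2
  CH2 → C:1 H:2
  CH(OH) → C:1 H:2 O:1
  CH2OH → C:1 H:3 O:1
Element totals:
  C: 8
  H: 18
  O: 2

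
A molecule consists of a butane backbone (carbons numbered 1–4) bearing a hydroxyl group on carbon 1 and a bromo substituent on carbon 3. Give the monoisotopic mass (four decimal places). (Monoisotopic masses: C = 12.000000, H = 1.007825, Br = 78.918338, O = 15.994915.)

151.9837

Atom tally by fragment:
  HOCH2 → C:1 H:3 O:1
  CH2 → C:1 H:2
  CH(Br) → C:1 H:1 Br:1
  CH3 → C:1 H:3
Element totals:
  C: 4
  H: 9
  Br: 1
  O: 1
Molecular formula: C4H9BrO.
  M = 4(12.0) + 9(1.007825) + 78.918338 + 15.994915
    = 48.000000 + 9.070425 + 78.918338 + 15.994915 = 151.983678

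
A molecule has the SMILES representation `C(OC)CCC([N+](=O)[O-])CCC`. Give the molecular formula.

Atom tally by fragment:
  CH3OCH2 → C:2 H:5 O:1
  CH2 → C:1 H:2
  CH2 → C:1 H:2
  CH(NO2) → C:1 H:1 N:1 O:2
  CH2 → C:1 H:2
  CH2 → C:1 H:2
  CH3 → C:1 H:3
Element totals:
  C: 8
  H: 17
  N: 1
  O: 3

C8H17NO3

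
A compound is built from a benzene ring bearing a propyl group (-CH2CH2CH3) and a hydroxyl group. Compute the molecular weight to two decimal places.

136.19 g/mol

Atom tally by fragment:
  benzene ring core → C:6 H:6
  (− 2 ring H displaced by substituents)
  + CH2CH2CH3 → C:3 H:7
  + OH → O:1 H:1
Element totals:
  C: 9
  H: 12
  O: 1
Molecular formula: C9H12O.
  M = 9(12.011) + 12(1.008) + 15.999
    = 108.099 + 12.096 + 15.999 = 136.194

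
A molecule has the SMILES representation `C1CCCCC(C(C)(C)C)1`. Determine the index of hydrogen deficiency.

Atom tally by fragment:
  cyclohexane ring core → C:6 H:12
  (− 1 ring H displaced by substituents)
  + C(CH3)3 → C:4 H:9
Element totals:
  C: 10
  H: 20
Molecular formula: C10H20.
DoU = (2C + 2 + N − H − X) / 2 = (2·10 + 2 + 0 − 20 − 0) / 2 = 1.

1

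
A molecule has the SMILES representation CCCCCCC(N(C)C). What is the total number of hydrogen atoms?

21

Atom tally by fragment:
  CH3 → C:1 H:3
  CH2 → C:1 H:2
  CH2 → C:1 H:2
  CH2 → C:1 H:2
  CH2 → C:1 H:2
  CH2 → C:1 H:2
  CH2N(CH3)2 → C:3 H:8 N:1
Element totals:
  C: 9
  H: 21
  N: 1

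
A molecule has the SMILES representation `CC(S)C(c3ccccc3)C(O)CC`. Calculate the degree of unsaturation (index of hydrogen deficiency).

4

Atom tally by fragment:
  CH3 → C:1 H:3
  CH(SH) → C:1 H:2 S:1
  CH(C6H5) → C:7 H:6
  CH(OH) → C:1 H:2 O:1
  CH2 → C:1 H:2
  CH3 → C:1 H:3
Element totals:
  C: 12
  H: 18
  O: 1
  S: 1
Molecular formula: C12H18OS.
DoU = (2C + 2 + N − H − X) / 2 = (2·12 + 2 + 0 − 18 − 0) / 2 = 4.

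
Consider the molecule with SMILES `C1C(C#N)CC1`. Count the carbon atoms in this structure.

Atom tally by fragment:
  cyclobutane ring core → C:4 H:8
  (− 1 ring H displaced by substituents)
  + CN → C:1 N:1
Element totals:
  C: 5
  H: 7
  N: 1

5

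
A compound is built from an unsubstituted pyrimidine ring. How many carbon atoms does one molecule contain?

4

Atom tally by fragment:
  pyrimidine ring core → C:4 H:4 N:2
Element totals:
  C: 4
  H: 4
  N: 2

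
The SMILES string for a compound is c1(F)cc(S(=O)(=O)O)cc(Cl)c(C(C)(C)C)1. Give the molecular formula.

Atom tally by fragment:
  benzene ring core → C:6 H:6
  (− 4 ring H displaced by substituents)
  + F → F:1
  + SO3H → S:1 O:3 H:1
  + Cl → Cl:1
  + C(CH3)3 → C:4 H:9
Element totals:
  C: 10
  H: 12
  Cl: 1
  F: 1
  O: 3
  S: 1

C10H12ClFO3S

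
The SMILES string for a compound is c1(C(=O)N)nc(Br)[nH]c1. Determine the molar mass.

Atom tally by fragment:
  imidazole ring core → C:3 H:4 N:2
  (− 2 ring H displaced by substituents)
  + CONH2 → C:1 H:2 O:1 N:1
  + Br → Br:1
Element totals:
  C: 4
  H: 4
  Br: 1
  N: 3
  O: 1
Molecular formula: C4H4BrN3O.
  M = 4(12.011) + 4(1.008) + 79.904 + 3(14.007) + 15.999
    = 48.044 + 4.032 + 79.904 + 42.021 + 15.999 = 190.000

190.00 g/mol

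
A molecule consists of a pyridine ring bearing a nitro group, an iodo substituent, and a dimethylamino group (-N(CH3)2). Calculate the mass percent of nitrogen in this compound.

Atom tally by fragment:
  pyridine ring core → C:5 H:5 N:1
  (− 3 ring H displaced by substituents)
  + NO2 → N:1 O:2
  + I → I:1
  + N(CH3)2 → N:1 C:2 H:6
Element totals:
  C: 7
  H: 8
  I: 1
  N: 3
  O: 2
Molecular formula: C7H8IN3O2.
Molar mass = 293.064 g/mol.
Mass from N: 3 × 14.007 = 42.021 g/mol.
%N = 42.021 / 293.064 × 100 = 14.34%.

14.34%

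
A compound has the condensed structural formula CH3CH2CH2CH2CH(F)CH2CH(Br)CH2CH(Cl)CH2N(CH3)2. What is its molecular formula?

C12H24BrClFN

Atom tally by fragment:
  CH3 → C:1 H:3
  CH2 → C:1 H:2
  CH2 → C:1 H:2
  CH2 → C:1 H:2
  CH(F) → C:1 H:1 F:1
  CH2 → C:1 H:2
  CH(Br) → C:1 H:1 Br:1
  CH2 → C:1 H:2
  CH(Cl) → C:1 H:1 Cl:1
  CH2N(CH3)2 → C:3 H:8 N:1
Element totals:
  C: 12
  H: 24
  Br: 1
  Cl: 1
  F: 1
  N: 1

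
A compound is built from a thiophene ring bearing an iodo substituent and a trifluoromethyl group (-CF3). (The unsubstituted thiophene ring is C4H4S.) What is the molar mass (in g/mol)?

278.03 g/mol

Atom tally by fragment:
  thiophene ring core → C:4 H:4 S:1
  (− 2 ring H displaced by substituents)
  + I → I:1
  + CF3 → C:1 F:3
Element totals:
  C: 5
  H: 2
  F: 3
  I: 1
  S: 1
Molecular formula: C5H2F3IS.
  M = 5(12.011) + 2(1.008) + 3(18.998) + 126.904 + 32.06
    = 60.055 + 2.016 + 56.994 + 126.904 + 32.060 = 278.029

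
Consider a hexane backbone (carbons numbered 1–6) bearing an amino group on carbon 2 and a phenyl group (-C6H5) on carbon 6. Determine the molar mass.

177.29 g/mol

Atom tally by fragment:
  CH3 → C:1 H:3
  CH(NH2) → C:1 H:3 N:1
  CH2 → C:1 H:2
  CH2 → C:1 H:2
  CH2 → C:1 H:2
  CH2C6H5 → C:7 H:7
Element totals:
  C: 12
  H: 19
  N: 1
Molecular formula: C12H19N.
  M = 12(12.011) + 19(1.008) + 14.007
    = 144.132 + 19.152 + 14.007 = 177.291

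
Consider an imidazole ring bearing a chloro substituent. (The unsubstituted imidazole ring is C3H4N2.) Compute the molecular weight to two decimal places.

Atom tally by fragment:
  imidazole ring core → C:3 H:4 N:2
  (− 1 ring H displaced by substituents)
  + Cl → Cl:1
Element totals:
  C: 3
  H: 3
  Cl: 1
  N: 2
Molecular formula: C3H3ClN2.
  M = 3(12.011) + 3(1.008) + 35.45 + 2(14.007)
    = 36.033 + 3.024 + 35.450 + 28.014 = 102.521

102.52 g/mol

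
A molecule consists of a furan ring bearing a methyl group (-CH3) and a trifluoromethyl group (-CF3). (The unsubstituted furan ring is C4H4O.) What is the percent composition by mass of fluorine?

37.97%

Atom tally by fragment:
  furan ring core → C:4 H:4 O:1
  (− 2 ring H displaced by substituents)
  + CH3 → C:1 H:3
  + CF3 → C:1 F:3
Element totals:
  C: 6
  H: 5
  F: 3
  O: 1
Molecular formula: C6H5F3O.
Molar mass = 150.099 g/mol.
Mass from F: 3 × 18.998 = 56.994 g/mol.
%F = 56.994 / 150.099 × 100 = 37.97%.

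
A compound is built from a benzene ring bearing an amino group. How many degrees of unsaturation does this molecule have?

Atom tally by fragment:
  benzene ring core → C:6 H:6
  (− 1 ring H displaced by substituents)
  + NH2 → N:1 H:2
Element totals:
  C: 6
  H: 7
  N: 1
Molecular formula: C6H7N.
DoU = (2C + 2 + N − H − X) / 2 = (2·6 + 2 + 1 − 7 − 0) / 2 = 4.

4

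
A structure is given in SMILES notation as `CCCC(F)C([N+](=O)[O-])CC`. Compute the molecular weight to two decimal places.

163.19 g/mol

Atom tally by fragment:
  CH3 → C:1 H:3
  CH2 → C:1 H:2
  CH2 → C:1 H:2
  CH(F) → C:1 H:1 F:1
  CH(NO2) → C:1 H:1 N:1 O:2
  CH2 → C:1 H:2
  CH3 → C:1 H:3
Element totals:
  C: 7
  H: 14
  F: 1
  N: 1
  O: 2
Molecular formula: C7H14FNO2.
  M = 7(12.011) + 14(1.008) + 18.998 + 14.007 + 2(15.999)
    = 84.077 + 14.112 + 18.998 + 14.007 + 31.998 = 163.192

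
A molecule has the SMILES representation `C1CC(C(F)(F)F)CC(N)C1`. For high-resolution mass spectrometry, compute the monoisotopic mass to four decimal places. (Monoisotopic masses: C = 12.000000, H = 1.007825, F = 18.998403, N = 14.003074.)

167.0922

Atom tally by fragment:
  cyclohexane ring core → C:6 H:12
  (− 2 ring H displaced by substituents)
  + CF3 → C:1 F:3
  + NH2 → N:1 H:2
Element totals:
  C: 7
  H: 12
  F: 3
  N: 1
Molecular formula: C7H12F3N.
  M = 7(12.0) + 12(1.007825) + 3(18.998403) + 14.003074
    = 84.000000 + 12.093900 + 56.995209 + 14.003074 = 167.092183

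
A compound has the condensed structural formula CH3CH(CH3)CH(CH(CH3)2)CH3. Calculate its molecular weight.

Atom tally by fragment:
  CH3 → C:1 H:3
  CH(CH3) → C:2 H:4
  CH(CH(CH3)2) → C:4 H:8
  CH3 → C:1 H:3
Element totals:
  C: 8
  H: 18
Molecular formula: C8H18.
  M = 8(12.011) + 18(1.008)
    = 96.088 + 18.144 = 114.232

114.23 g/mol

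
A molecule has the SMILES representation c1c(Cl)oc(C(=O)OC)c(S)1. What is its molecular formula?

C6H5ClO3S

Atom tally by fragment:
  furan ring core → C:4 H:4 O:1
  (− 3 ring H displaced by substituents)
  + Cl → Cl:1
  + COOCH3 → C:2 H:3 O:2
  + SH → S:1 H:1
Element totals:
  C: 6
  H: 5
  Cl: 1
  O: 3
  S: 1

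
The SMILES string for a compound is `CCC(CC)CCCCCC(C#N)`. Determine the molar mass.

Atom tally by fragment:
  CH3 → C:1 H:3
  CH2 → C:1 H:2
  CH(C2H5) → C:3 H:6
  CH2 → C:1 H:2
  CH2 → C:1 H:2
  CH2 → C:1 H:2
  CH2 → C:1 H:2
  CH2 → C:1 H:2
  CH2CN → C:2 H:2 N:1
Element totals:
  C: 12
  H: 23
  N: 1
Molecular formula: C12H23N.
  M = 12(12.011) + 23(1.008) + 14.007
    = 144.132 + 23.184 + 14.007 = 181.323

181.32 g/mol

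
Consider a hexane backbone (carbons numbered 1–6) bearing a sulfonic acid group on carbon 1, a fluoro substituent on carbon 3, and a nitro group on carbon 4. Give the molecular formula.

Atom tally by fragment:
  HO3SCH2 → C:1 H:3 S:1 O:3
  CH2 → C:1 H:2
  CH(F) → C:1 H:1 F:1
  CH(NO2) → C:1 H:1 N:1 O:2
  CH2 → C:1 H:2
  CH3 → C:1 H:3
Element totals:
  C: 6
  H: 12
  F: 1
  N: 1
  O: 5
  S: 1

C6H12FNO5S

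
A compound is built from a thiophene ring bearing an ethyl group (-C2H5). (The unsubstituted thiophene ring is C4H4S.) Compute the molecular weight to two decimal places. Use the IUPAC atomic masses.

Atom tally by fragment:
  thiophene ring core → C:4 H:4 S:1
  (− 1 ring H displaced by substituents)
  + C2H5 → C:2 H:5
Element totals:
  C: 6
  H: 8
  S: 1
Molecular formula: C6H8S.
  M = 6(12.011) + 8(1.008) + 32.06
    = 72.066 + 8.064 + 32.060 = 112.190

112.19 g/mol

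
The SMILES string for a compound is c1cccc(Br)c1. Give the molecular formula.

Atom tally by fragment:
  benzene ring core → C:6 H:6
  (− 1 ring H displaced by substituents)
  + Br → Br:1
Element totals:
  C: 6
  H: 5
  Br: 1

C6H5Br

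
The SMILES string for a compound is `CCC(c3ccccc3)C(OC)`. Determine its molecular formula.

C11H16O

Atom tally by fragment:
  CH3 → C:1 H:3
  CH2 → C:1 H:2
  CH(C6H5) → C:7 H:6
  CH2OCH3 → C:2 H:5 O:1
Element totals:
  C: 11
  H: 16
  O: 1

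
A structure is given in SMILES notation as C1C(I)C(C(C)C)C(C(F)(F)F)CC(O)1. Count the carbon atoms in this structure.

10

Atom tally by fragment:
  cyclohexane ring core → C:6 H:12
  (− 4 ring H displaced by substituents)
  + I → I:1
  + CH(CH3)2 → C:3 H:7
  + CF3 → C:1 F:3
  + OH → O:1 H:1
Element totals:
  C: 10
  H: 16
  F: 3
  I: 1
  O: 1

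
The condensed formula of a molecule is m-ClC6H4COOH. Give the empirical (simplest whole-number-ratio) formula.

Atom tally by fragment:
  benzene ring core → C:6 H:6
  (− 2 ring H displaced by substituents)
  + Cl → Cl:1
  + COOH → C:1 H:1 O:2
Element totals:
  C: 7
  H: 5
  Cl: 1
  O: 2
Molecular formula: C7H5ClO2.
gcd of subscripts (7, 1, 5, 2) = 1, so the empirical formula equals the molecular formula.

C7H5ClO2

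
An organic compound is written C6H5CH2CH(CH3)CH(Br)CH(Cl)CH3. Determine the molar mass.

275.61 g/mol

Atom tally by fragment:
  C6H5CH2 → C:7 H:7
  CH(CH3) → C:2 H:4
  CH(Br) → C:1 H:1 Br:1
  CH(Cl) → C:1 H:1 Cl:1
  CH3 → C:1 H:3
Element totals:
  C: 12
  H: 16
  Br: 1
  Cl: 1
Molecular formula: C12H16BrCl.
  M = 12(12.011) + 16(1.008) + 79.904 + 35.45
    = 144.132 + 16.128 + 79.904 + 35.450 = 275.614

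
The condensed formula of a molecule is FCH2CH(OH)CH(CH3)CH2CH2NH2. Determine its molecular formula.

C6H14FNO

Atom tally by fragment:
  FCH2 → C:1 H:2 F:1
  CH(OH) → C:1 H:2 O:1
  CH(CH3) → C:2 H:4
  CH2 → C:1 H:2
  CH2NH2 → C:1 H:4 N:1
Element totals:
  C: 6
  H: 14
  F: 1
  N: 1
  O: 1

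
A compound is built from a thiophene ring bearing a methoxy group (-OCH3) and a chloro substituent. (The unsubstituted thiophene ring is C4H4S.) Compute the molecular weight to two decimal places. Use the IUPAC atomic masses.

Atom tally by fragment:
  thiophene ring core → C:4 H:4 S:1
  (− 2 ring H displaced by substituents)
  + OCH3 → C:1 H:3 O:1
  + Cl → Cl:1
Element totals:
  C: 5
  H: 5
  Cl: 1
  O: 1
  S: 1
Molecular formula: C5H5ClOS.
  M = 5(12.011) + 5(1.008) + 35.45 + 15.999 + 32.06
    = 60.055 + 5.040 + 35.450 + 15.999 + 32.060 = 148.604

148.60 g/mol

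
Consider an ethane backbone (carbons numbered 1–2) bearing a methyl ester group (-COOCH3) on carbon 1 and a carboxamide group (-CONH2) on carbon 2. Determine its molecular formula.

C5H9NO3

Atom tally by fragment:
  CH3OOCCH2 → C:3 H:5 O:2
  CH2CONH2 → C:2 H:4 O:1 N:1
Element totals:
  C: 5
  H: 9
  N: 1
  O: 3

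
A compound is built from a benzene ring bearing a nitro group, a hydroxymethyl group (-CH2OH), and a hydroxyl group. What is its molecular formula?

Atom tally by fragment:
  benzene ring core → C:6 H:6
  (− 3 ring H displaced by substituents)
  + NO2 → N:1 O:2
  + CH2OH → C:1 H:3 O:1
  + OH → O:1 H:1
Element totals:
  C: 7
  H: 7
  N: 1
  O: 4

C7H7NO4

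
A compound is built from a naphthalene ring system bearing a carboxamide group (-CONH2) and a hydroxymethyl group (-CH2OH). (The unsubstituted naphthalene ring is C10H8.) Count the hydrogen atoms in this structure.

11

Atom tally by fragment:
  naphthalene ring system core → C:10 H:8
  (− 2 ring H displaced by substituents)
  + CONH2 → C:1 H:2 O:1 N:1
  + CH2OH → C:1 H:3 O:1
Element totals:
  C: 12
  H: 11
  N: 1
  O: 2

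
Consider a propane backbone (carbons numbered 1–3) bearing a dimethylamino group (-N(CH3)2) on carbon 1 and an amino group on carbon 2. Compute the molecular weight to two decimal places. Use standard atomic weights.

102.18 g/mol

Atom tally by fragment:
  (CH3)2NCH2 → C:3 H:8 N:1
  CH(NH2) → C:1 H:3 N:1
  CH3 → C:1 H:3
Element totals:
  C: 5
  H: 14
  N: 2
Molecular formula: C5H14N2.
  M = 5(12.011) + 14(1.008) + 2(14.007)
    = 60.055 + 14.112 + 28.014 = 102.181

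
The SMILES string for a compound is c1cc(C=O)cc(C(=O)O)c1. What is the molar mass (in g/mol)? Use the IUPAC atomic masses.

Atom tally by fragment:
  benzene ring core → C:6 H:6
  (− 2 ring H displaced by substituents)
  + CHO → C:1 H:1 O:1
  + COOH → C:1 H:1 O:2
Element totals:
  C: 8
  H: 6
  O: 3
Molecular formula: C8H6O3.
  M = 8(12.011) + 6(1.008) + 3(15.999)
    = 96.088 + 6.048 + 47.997 = 150.133

150.13 g/mol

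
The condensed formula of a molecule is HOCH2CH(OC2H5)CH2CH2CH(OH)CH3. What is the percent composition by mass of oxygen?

29.59%

Element totals:
  C: 8
  H: 18
  O: 3
Molecular formula: C8H18O3.
Molar mass = 162.229 g/mol.
Mass from O: 3 × 15.999 = 47.997 g/mol.
%O = 47.997 / 162.229 × 100 = 29.59%.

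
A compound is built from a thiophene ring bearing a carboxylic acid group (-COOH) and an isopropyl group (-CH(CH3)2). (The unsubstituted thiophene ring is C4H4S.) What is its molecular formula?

C8H10O2S

Atom tally by fragment:
  thiophene ring core → C:4 H:4 S:1
  (− 2 ring H displaced by substituents)
  + COOH → C:1 H:1 O:2
  + CH(CH3)2 → C:3 H:7
Element totals:
  C: 8
  H: 10
  O: 2
  S: 1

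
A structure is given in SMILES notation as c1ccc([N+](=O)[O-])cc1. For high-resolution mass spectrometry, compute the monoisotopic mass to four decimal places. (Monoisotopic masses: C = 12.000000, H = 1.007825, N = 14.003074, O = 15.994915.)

Atom tally by fragment:
  benzene ring core → C:6 H:6
  (− 1 ring H displaced by substituents)
  + NO2 → N:1 O:2
Element totals:
  C: 6
  H: 5
  N: 1
  O: 2
Molecular formula: C6H5NO2.
  M = 6(12.0) + 5(1.007825) + 14.003074 + 2(15.994915)
    = 72.000000 + 5.039125 + 14.003074 + 31.989830 = 123.032029

123.0320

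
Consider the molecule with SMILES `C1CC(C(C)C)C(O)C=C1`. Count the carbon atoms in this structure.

9

Atom tally by fragment:
  cyclohexene ring core → C:6 H:10
  (− 2 ring H displaced by substituents)
  + CH(CH3)2 → C:3 H:7
  + OH → O:1 H:1
Element totals:
  C: 9
  H: 16
  O: 1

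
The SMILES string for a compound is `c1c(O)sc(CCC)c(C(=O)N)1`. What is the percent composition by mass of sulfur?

Atom tally by fragment:
  thiophene ring core → C:4 H:4 S:1
  (− 3 ring H displaced by substituents)
  + OH → O:1 H:1
  + CH2CH2CH3 → C:3 H:7
  + CONH2 → C:1 H:2 O:1 N:1
Element totals:
  C: 8
  H: 11
  N: 1
  O: 2
  S: 1
Molecular formula: C8H11NO2S.
Molar mass = 185.241 g/mol.
Mass from S: 1 × 32.06 = 32.060 g/mol.
%S = 32.060 / 185.241 × 100 = 17.31%.

17.31%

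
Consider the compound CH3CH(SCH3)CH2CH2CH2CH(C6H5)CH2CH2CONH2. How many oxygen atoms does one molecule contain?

Element totals:
  C: 16
  H: 25
  N: 1
  O: 1
  S: 1

1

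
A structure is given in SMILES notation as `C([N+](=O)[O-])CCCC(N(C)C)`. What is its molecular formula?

Atom tally by fragment:
  O2NCH2 → C:1 H:2 N:1 O:2
  CH2 → C:1 H:2
  CH2 → C:1 H:2
  CH2 → C:1 H:2
  CH2N(CH3)2 → C:3 H:8 N:1
Element totals:
  C: 7
  H: 16
  N: 2
  O: 2

C7H16N2O2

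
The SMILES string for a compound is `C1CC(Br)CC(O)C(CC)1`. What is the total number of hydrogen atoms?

Atom tally by fragment:
  cyclohexane ring core → C:6 H:12
  (− 3 ring H displaced by substituents)
  + Br → Br:1
  + OH → O:1 H:1
  + C2H5 → C:2 H:5
Element totals:
  C: 8
  H: 15
  Br: 1
  O: 1

15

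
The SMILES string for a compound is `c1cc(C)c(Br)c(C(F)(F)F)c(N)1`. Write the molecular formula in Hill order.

Atom tally by fragment:
  benzene ring core → C:6 H:6
  (− 4 ring H displaced by substituents)
  + CH3 → C:1 H:3
  + Br → Br:1
  + CF3 → C:1 F:3
  + NH2 → N:1 H:2
Element totals:
  C: 8
  H: 7
  Br: 1
  F: 3
  N: 1

C8H7BrF3N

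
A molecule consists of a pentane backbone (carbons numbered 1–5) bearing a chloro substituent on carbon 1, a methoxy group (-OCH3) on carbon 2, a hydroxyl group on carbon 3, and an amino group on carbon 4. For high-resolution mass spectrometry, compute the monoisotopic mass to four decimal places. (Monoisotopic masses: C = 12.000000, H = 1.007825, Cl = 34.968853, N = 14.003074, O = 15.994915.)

167.0713

Atom tally by fragment:
  ClCH2 → C:1 H:2 Cl:1
  CH(OCH3) → C:2 H:4 O:1
  CH(OH) → C:1 H:2 O:1
  CH(NH2) → C:1 H:3 N:1
  CH3 → C:1 H:3
Element totals:
  C: 6
  H: 14
  Cl: 1
  N: 1
  O: 2
Molecular formula: C6H14ClNO2.
  M = 6(12.0) + 14(1.007825) + 34.968853 + 14.003074 + 2(15.994915)
    = 72.000000 + 14.109550 + 34.968853 + 14.003074 + 31.989830 = 167.071307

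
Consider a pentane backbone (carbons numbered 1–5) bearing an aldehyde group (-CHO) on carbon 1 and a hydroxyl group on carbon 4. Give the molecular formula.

Atom tally by fragment:
  OHCCH2 → C:2 H:3 O:1
  CH2 → C:1 H:2
  CH2 → C:1 H:2
  CH(OH) → C:1 H:2 O:1
  CH3 → C:1 H:3
Element totals:
  C: 6
  H: 12
  O: 2

C6H12O2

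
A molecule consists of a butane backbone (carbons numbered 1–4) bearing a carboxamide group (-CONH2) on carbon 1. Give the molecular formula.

C5H11NO

Atom tally by fragment:
  H2NOCCH2 → C:2 H:4 O:1 N:1
  CH2 → C:1 H:2
  CH2 → C:1 H:2
  CH3 → C:1 H:3
Element totals:
  C: 5
  H: 11
  N: 1
  O: 1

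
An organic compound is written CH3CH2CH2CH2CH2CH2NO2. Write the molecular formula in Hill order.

Element totals:
  C: 6
  H: 13
  N: 1
  O: 2

C6H13NO2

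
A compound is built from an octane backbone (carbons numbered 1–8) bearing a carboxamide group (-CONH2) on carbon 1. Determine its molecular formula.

Atom tally by fragment:
  H2NOCCH2 → C:2 H:4 O:1 N:1
  CH2 → C:1 H:2
  CH2 → C:1 H:2
  CH2 → C:1 H:2
  CH2 → C:1 H:2
  CH2 → C:1 H:2
  CH2 → C:1 H:2
  CH3 → C:1 H:3
Element totals:
  C: 9
  H: 19
  N: 1
  O: 1

C9H19NO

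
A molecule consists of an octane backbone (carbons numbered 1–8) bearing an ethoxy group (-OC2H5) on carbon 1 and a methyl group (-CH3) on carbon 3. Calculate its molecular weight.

172.31 g/mol

Atom tally by fragment:
  C2H5OCH2 → C:3 H:7 O:1
  CH2 → C:1 H:2
  CH(CH3) → C:2 H:4
  CH2 → C:1 H:2
  CH2 → C:1 H:2
  CH2 → C:1 H:2
  CH2 → C:1 H:2
  CH3 → C:1 H:3
Element totals:
  C: 11
  H: 24
  O: 1
Molecular formula: C11H24O.
  M = 11(12.011) + 24(1.008) + 15.999
    = 132.121 + 24.192 + 15.999 = 172.312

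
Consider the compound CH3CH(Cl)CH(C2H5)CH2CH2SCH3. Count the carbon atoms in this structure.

8

Atom tally by fragment:
  CH3 → C:1 H:3
  CH(Cl) → C:1 H:1 Cl:1
  CH(C2H5) → C:3 H:6
  CH2 → C:1 H:2
  CH2SCH3 → C:2 H:5 S:1
Element totals:
  C: 8
  H: 17
  Cl: 1
  S: 1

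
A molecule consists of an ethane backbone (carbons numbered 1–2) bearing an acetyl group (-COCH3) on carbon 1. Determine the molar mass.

72.11 g/mol

Atom tally by fragment:
  CH3COCH2 → C:3 H:5 O:1
  CH3 → C:1 H:3
Element totals:
  C: 4
  H: 8
  O: 1
Molecular formula: C4H8O.
  M = 4(12.011) + 8(1.008) + 15.999
    = 48.044 + 8.064 + 15.999 = 72.107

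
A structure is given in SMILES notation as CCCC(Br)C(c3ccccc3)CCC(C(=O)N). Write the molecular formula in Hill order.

C15H22BrNO

Atom tally by fragment:
  CH3 → C:1 H:3
  CH2 → C:1 H:2
  CH2 → C:1 H:2
  CH(Br) → C:1 H:1 Br:1
  CH(C6H5) → C:7 H:6
  CH2 → C:1 H:2
  CH2 → C:1 H:2
  CH2CONH2 → C:2 H:4 O:1 N:1
Element totals:
  C: 15
  H: 22
  Br: 1
  N: 1
  O: 1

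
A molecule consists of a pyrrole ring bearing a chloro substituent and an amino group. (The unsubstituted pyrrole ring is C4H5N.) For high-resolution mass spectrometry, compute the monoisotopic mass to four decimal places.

Atom tally by fragment:
  pyrrole ring core → C:4 H:5 N:1
  (− 2 ring H displaced by substituents)
  + Cl → Cl:1
  + NH2 → N:1 H:2
Element totals:
  C: 4
  H: 5
  Cl: 1
  N: 2
Molecular formula: C4H5ClN2.
  M = 4(12.0) + 5(1.007825) + 34.968853 + 2(14.003074)
    = 48.000000 + 5.039125 + 34.968853 + 28.006148 = 116.014126

116.0141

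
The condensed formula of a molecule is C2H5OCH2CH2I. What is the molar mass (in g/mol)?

200.02 g/mol

Atom tally by fragment:
  C2H5OCH2 → C:3 H:7 O:1
  CH2I → C:1 H:2 I:1
Element totals:
  C: 4
  H: 9
  I: 1
  O: 1
Molecular formula: C4H9IO.
  M = 4(12.011) + 9(1.008) + 126.904 + 15.999
    = 48.044 + 9.072 + 126.904 + 15.999 = 200.019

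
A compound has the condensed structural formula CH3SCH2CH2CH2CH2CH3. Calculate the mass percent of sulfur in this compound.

Atom tally by fragment:
  CH3SCH2 → C:2 H:5 S:1
  CH2 → C:1 H:2
  CH2 → C:1 H:2
  CH2 → C:1 H:2
  CH3 → C:1 H:3
Element totals:
  C: 6
  H: 14
  S: 1
Molecular formula: C6H14S.
Molar mass = 118.238 g/mol.
Mass from S: 1 × 32.06 = 32.060 g/mol.
%S = 32.060 / 118.238 × 100 = 27.11%.

27.11%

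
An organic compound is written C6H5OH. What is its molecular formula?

Element totals:
  C: 6
  H: 6
  O: 1

C6H6O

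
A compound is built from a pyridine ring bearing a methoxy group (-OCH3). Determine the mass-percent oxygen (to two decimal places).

14.66%

Atom tally by fragment:
  pyridine ring core → C:5 H:5 N:1
  (− 1 ring H displaced by substituents)
  + OCH3 → C:1 H:3 O:1
Element totals:
  C: 6
  H: 7
  N: 1
  O: 1
Molecular formula: C6H7NO.
Molar mass = 109.128 g/mol.
Mass from O: 1 × 15.999 = 15.999 g/mol.
%O = 15.999 / 109.128 × 100 = 14.66%.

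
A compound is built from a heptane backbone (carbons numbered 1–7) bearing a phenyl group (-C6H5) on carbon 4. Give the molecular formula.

Atom tally by fragment:
  CH3 → C:1 H:3
  CH2 → C:1 H:2
  CH2 → C:1 H:2
  CH(C6H5) → C:7 H:6
  CH2 → C:1 H:2
  CH2 → C:1 H:2
  CH3 → C:1 H:3
Element totals:
  C: 13
  H: 20

C13H20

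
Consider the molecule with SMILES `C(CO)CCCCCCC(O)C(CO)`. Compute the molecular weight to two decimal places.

Atom tally by fragment:
  HOCH2CH2 → C:2 H:5 O:1
  CH2 → C:1 H:2
  CH2 → C:1 H:2
  CH2 → C:1 H:2
  CH2 → C:1 H:2
  CH2 → C:1 H:2
  CH2 → C:1 H:2
  CH(OH) → C:1 H:2 O:1
  CH2CH2OH → C:2 H:5 O:1
Element totals:
  C: 11
  H: 24
  O: 3
Molecular formula: C11H24O3.
  M = 11(12.011) + 24(1.008) + 3(15.999)
    = 132.121 + 24.192 + 47.997 = 204.310

204.31 g/mol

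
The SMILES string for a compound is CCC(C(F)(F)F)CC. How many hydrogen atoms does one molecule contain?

Atom tally by fragment:
  CH3 → C:1 H:3
  CH2 → C:1 H:2
  CH(CF3) → C:2 H:1 F:3
  CH2 → C:1 H:2
  CH3 → C:1 H:3
Element totals:
  C: 6
  H: 11
  F: 3

11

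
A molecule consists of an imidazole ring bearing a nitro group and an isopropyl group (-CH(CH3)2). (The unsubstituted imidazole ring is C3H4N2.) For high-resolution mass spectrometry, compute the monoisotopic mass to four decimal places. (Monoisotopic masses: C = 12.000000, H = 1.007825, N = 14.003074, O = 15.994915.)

Atom tally by fragment:
  imidazole ring core → C:3 H:4 N:2
  (− 2 ring H displaced by substituents)
  + NO2 → N:1 O:2
  + CH(CH3)2 → C:3 H:7
Element totals:
  C: 6
  H: 9
  N: 3
  O: 2
Molecular formula: C6H9N3O2.
  M = 6(12.0) + 9(1.007825) + 3(14.003074) + 2(15.994915)
    = 72.000000 + 9.070425 + 42.009222 + 31.989830 = 155.069477

155.0695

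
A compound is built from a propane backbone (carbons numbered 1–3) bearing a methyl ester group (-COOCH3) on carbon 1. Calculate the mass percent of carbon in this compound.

Atom tally by fragment:
  CH3OOCCH2 → C:3 H:5 O:2
  CH2 → C:1 H:2
  CH3 → C:1 H:3
Element totals:
  C: 5
  H: 10
  O: 2
Molecular formula: C5H10O2.
Molar mass = 102.133 g/mol.
Mass from C: 5 × 12.011 = 60.055 g/mol.
%C = 60.055 / 102.133 × 100 = 58.80%.

58.80%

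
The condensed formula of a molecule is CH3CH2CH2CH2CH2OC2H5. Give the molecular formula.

C7H16O

Element totals:
  C: 7
  H: 16
  O: 1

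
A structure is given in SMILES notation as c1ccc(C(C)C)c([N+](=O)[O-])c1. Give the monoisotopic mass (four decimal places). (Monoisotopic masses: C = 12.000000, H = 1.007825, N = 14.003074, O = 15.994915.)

Atom tally by fragment:
  benzene ring core → C:6 H:6
  (− 2 ring H displaced by substituents)
  + CH(CH3)2 → C:3 H:7
  + NO2 → N:1 O:2
Element totals:
  C: 9
  H: 11
  N: 1
  O: 2
Molecular formula: C9H11NO2.
  M = 9(12.0) + 11(1.007825) + 14.003074 + 2(15.994915)
    = 108.000000 + 11.086075 + 14.003074 + 31.989830 = 165.078979

165.0790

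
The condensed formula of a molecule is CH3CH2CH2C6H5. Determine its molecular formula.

Element totals:
  C: 9
  H: 12

C9H12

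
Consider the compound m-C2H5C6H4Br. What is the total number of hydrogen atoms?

9

Atom tally by fragment:
  benzene ring core → C:6 H:6
  (− 2 ring H displaced by substituents)
  + C2H5 → C:2 H:5
  + Br → Br:1
Element totals:
  C: 8
  H: 9
  Br: 1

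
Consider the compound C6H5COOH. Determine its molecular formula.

C7H6O2

Element totals:
  C: 7
  H: 6
  O: 2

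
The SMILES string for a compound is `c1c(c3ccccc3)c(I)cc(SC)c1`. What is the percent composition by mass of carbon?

47.87%

Atom tally by fragment:
  benzene ring core → C:6 H:6
  (− 3 ring H displaced by substituents)
  + C6H5 → C:6 H:5
  + I → I:1
  + SCH3 → C:1 H:3 S:1
Element totals:
  C: 13
  H: 11
  I: 1
  S: 1
Molecular formula: C13H11IS.
Molar mass = 326.195 g/mol.
Mass from C: 13 × 12.011 = 156.143 g/mol.
%C = 156.143 / 326.195 × 100 = 47.87%.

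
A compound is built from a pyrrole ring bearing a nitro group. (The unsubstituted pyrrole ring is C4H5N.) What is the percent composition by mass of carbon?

Atom tally by fragment:
  pyrrole ring core → C:4 H:5 N:1
  (− 1 ring H displaced by substituents)
  + NO2 → N:1 O:2
Element totals:
  C: 4
  H: 4
  N: 2
  O: 2
Molecular formula: C4H4N2O2.
Molar mass = 112.088 g/mol.
Mass from C: 4 × 12.011 = 48.044 g/mol.
%C = 48.044 / 112.088 × 100 = 42.86%.

42.86%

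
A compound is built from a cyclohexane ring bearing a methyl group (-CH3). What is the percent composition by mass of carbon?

85.63%

Atom tally by fragment:
  cyclohexane ring core → C:6 H:12
  (− 1 ring H displaced by substituents)
  + CH3 → C:1 H:3
Element totals:
  C: 7
  H: 14
Molecular formula: C7H14.
Molar mass = 98.189 g/mol.
Mass from C: 7 × 12.011 = 84.077 g/mol.
%C = 84.077 / 98.189 × 100 = 85.63%.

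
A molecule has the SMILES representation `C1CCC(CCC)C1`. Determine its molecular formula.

Atom tally by fragment:
  cyclopentane ring core → C:5 H:10
  (− 1 ring H displaced by substituents)
  + CH2CH2CH3 → C:3 H:7
Element totals:
  C: 8
  H: 16

C8H16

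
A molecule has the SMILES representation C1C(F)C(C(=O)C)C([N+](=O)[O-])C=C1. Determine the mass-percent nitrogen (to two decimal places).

7.48%

Atom tally by fragment:
  cyclohexene ring core → C:6 H:10
  (− 3 ring H displaced by substituents)
  + F → F:1
  + COCH3 → C:2 H:3 O:1
  + NO2 → N:1 O:2
Element totals:
  C: 8
  H: 10
  F: 1
  N: 1
  O: 3
Molecular formula: C8H10FNO3.
Molar mass = 187.170 g/mol.
Mass from N: 1 × 14.007 = 14.007 g/mol.
%N = 14.007 / 187.170 × 100 = 7.48%.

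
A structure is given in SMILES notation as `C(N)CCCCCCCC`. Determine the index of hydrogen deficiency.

Atom tally by fragment:
  H2NCH2 → C:1 H:4 N:1
  CH2 → C:1 H:2
  CH2 → C:1 H:2
  CH2 → C:1 H:2
  CH2 → C:1 H:2
  CH2 → C:1 H:2
  CH2 → C:1 H:2
  CH2 → C:1 H:2
  CH3 → C:1 H:3
Element totals:
  C: 9
  H: 21
  N: 1
Molecular formula: C9H21N.
DoU = (2C + 2 + N − H − X) / 2 = (2·9 + 2 + 1 − 21 − 0) / 2 = 0.

0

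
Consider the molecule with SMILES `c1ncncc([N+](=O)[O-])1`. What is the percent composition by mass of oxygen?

Atom tally by fragment:
  pyrimidine ring core → C:4 H:4 N:2
  (− 1 ring H displaced by substituents)
  + NO2 → N:1 O:2
Element totals:
  C: 4
  H: 3
  N: 3
  O: 2
Molecular formula: C4H3N3O2.
Molar mass = 125.087 g/mol.
Mass from O: 2 × 15.999 = 31.998 g/mol.
%O = 31.998 / 125.087 × 100 = 25.58%.

25.58%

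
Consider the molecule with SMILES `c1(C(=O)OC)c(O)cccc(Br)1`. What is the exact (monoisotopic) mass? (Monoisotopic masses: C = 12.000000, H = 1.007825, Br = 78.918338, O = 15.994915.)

229.9579

Atom tally by fragment:
  benzene ring core → C:6 H:6
  (− 3 ring H displaced by substituents)
  + COOCH3 → C:2 H:3 O:2
  + OH → O:1 H:1
  + Br → Br:1
Element totals:
  C: 8
  H: 7
  Br: 1
  O: 3
Molecular formula: C8H7BrO3.
  M = 8(12.0) + 7(1.007825) + 78.918338 + 3(15.994915)
    = 96.000000 + 7.054775 + 78.918338 + 47.984745 = 229.957858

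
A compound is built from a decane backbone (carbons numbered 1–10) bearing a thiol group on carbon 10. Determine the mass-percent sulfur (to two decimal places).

Atom tally by fragment:
  CH3 → C:1 H:3
  CH2 → C:1 H:2
  CH2 → C:1 H:2
  CH2 → C:1 H:2
  CH2 → C:1 H:2
  CH2 → C:1 H:2
  CH2 → C:1 H:2
  CH2 → C:1 H:2
  CH2 → C:1 H:2
  CH2SH → C:1 H:3 S:1
Element totals:
  C: 10
  H: 22
  S: 1
Molecular formula: C10H22S.
Molar mass = 174.346 g/mol.
Mass from S: 1 × 32.06 = 32.060 g/mol.
%S = 32.060 / 174.346 × 100 = 18.39%.

18.39%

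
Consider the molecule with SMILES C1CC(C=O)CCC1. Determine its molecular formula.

C7H12O

Atom tally by fragment:
  cyclohexane ring core → C:6 H:12
  (− 1 ring H displaced by substituents)
  + CHO → C:1 H:1 O:1
Element totals:
  C: 7
  H: 12
  O: 1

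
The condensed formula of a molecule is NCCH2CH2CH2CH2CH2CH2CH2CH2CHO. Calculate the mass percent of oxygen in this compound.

9.57%

Element totals:
  C: 10
  H: 17
  N: 1
  O: 1
Molecular formula: C10H17NO.
Molar mass = 167.252 g/mol.
Mass from O: 1 × 15.999 = 15.999 g/mol.
%O = 15.999 / 167.252 × 100 = 9.57%.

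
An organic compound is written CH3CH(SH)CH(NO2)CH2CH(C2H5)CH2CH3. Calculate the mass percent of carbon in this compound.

Atom tally by fragment:
  CH3 → C:1 H:3
  CH(SH) → C:1 H:2 S:1
  CH(NO2) → C:1 H:1 N:1 O:2
  CH2 → C:1 H:2
  CH(C2H5) → C:3 H:6
  CH2 → C:1 H:2
  CH3 → C:1 H:3
Element totals:
  C: 9
  H: 19
  N: 1
  O: 2
  S: 1
Molecular formula: C9H19NO2S.
Molar mass = 205.316 g/mol.
Mass from C: 9 × 12.011 = 108.099 g/mol.
%C = 108.099 / 205.316 × 100 = 52.65%.

52.65%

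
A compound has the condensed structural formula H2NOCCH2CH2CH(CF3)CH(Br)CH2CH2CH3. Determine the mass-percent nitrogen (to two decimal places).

Element totals:
  C: 9
  H: 15
  Br: 1
  F: 3
  N: 1
  O: 1
Molecular formula: C9H15BrF3NO.
Molar mass = 290.123 g/mol.
Mass from N: 1 × 14.007 = 14.007 g/mol.
%N = 14.007 / 290.123 × 100 = 4.83%.

4.83%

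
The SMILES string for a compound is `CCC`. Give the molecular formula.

Atom tally by fragment:
  CH3 → C:1 H:3
  CH2 → C:1 H:2
  CH3 → C:1 H:3
Element totals:
  C: 3
  H: 8

C3H8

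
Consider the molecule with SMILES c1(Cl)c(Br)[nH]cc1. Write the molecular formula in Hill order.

Atom tally by fragment:
  pyrrole ring core → C:4 H:5 N:1
  (− 2 ring H displaced by substituents)
  + Cl → Cl:1
  + Br → Br:1
Element totals:
  C: 4
  H: 3
  Br: 1
  Cl: 1
  N: 1

C4H3BrClN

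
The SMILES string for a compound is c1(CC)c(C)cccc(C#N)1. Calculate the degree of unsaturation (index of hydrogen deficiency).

Atom tally by fragment:
  benzene ring core → C:6 H:6
  (− 3 ring H displaced by substituents)
  + C2H5 → C:2 H:5
  + CH3 → C:1 H:3
  + CN → C:1 N:1
Element totals:
  C: 10
  H: 11
  N: 1
Molecular formula: C10H11N.
DoU = (2C + 2 + N − H − X) / 2 = (2·10 + 2 + 1 − 11 − 0) / 2 = 6.

6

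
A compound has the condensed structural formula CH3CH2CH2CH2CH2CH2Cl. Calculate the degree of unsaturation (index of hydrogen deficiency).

Atom tally by fragment:
  CH3 → C:1 H:3
  CH2 → C:1 H:2
  CH2 → C:1 H:2
  CH2 → C:1 H:2
  CH2 → C:1 H:2
  CH2Cl → C:1 H:2 Cl:1
Element totals:
  C: 6
  H: 13
  Cl: 1
Molecular formula: C6H13Cl.
DoU = (2C + 2 + N − H − X) / 2 = (2·6 + 2 + 0 − 13 − 1) / 2 = 0.

0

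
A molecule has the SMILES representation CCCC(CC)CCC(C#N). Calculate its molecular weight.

Atom tally by fragment:
  CH3 → C:1 H:3
  CH2 → C:1 H:2
  CH2 → C:1 H:2
  CH(C2H5) → C:3 H:6
  CH2 → C:1 H:2
  CH2 → C:1 H:2
  CH2CN → C:2 H:2 N:1
Element totals:
  C: 10
  H: 19
  N: 1
Molecular formula: C10H19N.
  M = 10(12.011) + 19(1.008) + 14.007
    = 120.110 + 19.152 + 14.007 = 153.269

153.27 g/mol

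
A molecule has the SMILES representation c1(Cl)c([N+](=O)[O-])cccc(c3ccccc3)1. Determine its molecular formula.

C12H8ClNO2

Atom tally by fragment:
  benzene ring core → C:6 H:6
  (− 3 ring H displaced by substituents)
  + Cl → Cl:1
  + NO2 → N:1 O:2
  + C6H5 → C:6 H:5
Element totals:
  C: 12
  H: 8
  Cl: 1
  N: 1
  O: 2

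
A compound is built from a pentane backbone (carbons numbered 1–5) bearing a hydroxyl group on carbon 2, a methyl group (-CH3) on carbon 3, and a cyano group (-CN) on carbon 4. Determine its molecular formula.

C7H13NO

Atom tally by fragment:
  CH3 → C:1 H:3
  CH(OH) → C:1 H:2 O:1
  CH(CH3) → C:2 H:4
  CH(CN) → C:2 H:1 N:1
  CH3 → C:1 H:3
Element totals:
  C: 7
  H: 13
  N: 1
  O: 1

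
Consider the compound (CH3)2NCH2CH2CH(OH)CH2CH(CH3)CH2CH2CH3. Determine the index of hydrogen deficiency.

0

Element totals:
  C: 11
  H: 25
  N: 1
  O: 1
Molecular formula: C11H25NO.
DoU = (2C + 2 + N − H − X) / 2 = (2·11 + 2 + 1 − 25 − 0) / 2 = 0.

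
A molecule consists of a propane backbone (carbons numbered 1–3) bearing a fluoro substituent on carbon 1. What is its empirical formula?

C3H7F

Atom tally by fragment:
  FCH2 → C:1 H:2 F:1
  CH2 → C:1 H:2
  CH3 → C:1 H:3
Element totals:
  C: 3
  H: 7
  F: 1
Molecular formula: C3H7F.
gcd of subscripts (3, 1, 7) = 1, so the empirical formula equals the molecular formula.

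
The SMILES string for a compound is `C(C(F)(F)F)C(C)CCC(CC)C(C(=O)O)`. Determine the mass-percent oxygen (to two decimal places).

Atom tally by fragment:
  F3CCH2 → C:2 H:2 F:3
  CH(CH3) → C:2 H:4
  CH2 → C:1 H:2
  CH2 → C:1 H:2
  CH(C2H5) → C:3 H:6
  CH2COOH → C:2 H:3 O:2
Element totals:
  C: 11
  H: 19
  F: 3
  O: 2
Molecular formula: C11H19F3O2.
Molar mass = 240.265 g/mol.
Mass from O: 2 × 15.999 = 31.998 g/mol.
%O = 31.998 / 240.265 × 100 = 13.32%.

13.32%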